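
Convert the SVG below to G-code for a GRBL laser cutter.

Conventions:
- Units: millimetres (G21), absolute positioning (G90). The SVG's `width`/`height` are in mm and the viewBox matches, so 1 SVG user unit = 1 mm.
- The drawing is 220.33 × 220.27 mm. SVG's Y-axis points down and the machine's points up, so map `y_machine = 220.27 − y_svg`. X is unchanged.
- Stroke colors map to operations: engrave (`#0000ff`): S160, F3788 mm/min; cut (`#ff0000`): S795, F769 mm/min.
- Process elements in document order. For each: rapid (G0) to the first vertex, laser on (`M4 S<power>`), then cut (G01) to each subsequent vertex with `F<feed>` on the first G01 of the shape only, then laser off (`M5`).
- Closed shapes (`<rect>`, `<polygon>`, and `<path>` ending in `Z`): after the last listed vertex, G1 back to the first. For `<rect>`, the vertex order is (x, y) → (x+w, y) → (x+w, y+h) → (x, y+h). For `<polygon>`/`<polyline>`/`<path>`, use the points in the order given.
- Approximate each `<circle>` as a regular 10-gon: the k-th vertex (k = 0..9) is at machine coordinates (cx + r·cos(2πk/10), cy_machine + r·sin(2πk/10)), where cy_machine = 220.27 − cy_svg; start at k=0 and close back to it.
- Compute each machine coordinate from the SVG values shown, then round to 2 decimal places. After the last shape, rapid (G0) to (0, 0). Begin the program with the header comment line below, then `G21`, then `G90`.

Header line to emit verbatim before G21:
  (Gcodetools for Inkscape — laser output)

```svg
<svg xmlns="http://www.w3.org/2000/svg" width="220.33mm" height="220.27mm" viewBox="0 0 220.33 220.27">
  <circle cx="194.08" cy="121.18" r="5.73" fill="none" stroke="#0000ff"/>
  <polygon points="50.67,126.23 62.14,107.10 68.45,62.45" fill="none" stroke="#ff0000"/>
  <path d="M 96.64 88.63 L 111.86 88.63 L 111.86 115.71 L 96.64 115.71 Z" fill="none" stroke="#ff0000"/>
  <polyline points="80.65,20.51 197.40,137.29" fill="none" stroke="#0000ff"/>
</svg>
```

(Gcodetools for Inkscape — laser output)
G21
G90
G0 X199.81 Y99.09
M4 S160
G01 X198.72 Y102.46 F3788
G01 X195.85 Y104.54
G01 X192.31 Y104.54
G01 X189.44 Y102.46
G01 X188.35 Y99.09
G01 X189.44 Y95.72
G01 X192.31 Y93.64
G01 X195.85 Y93.64
G01 X198.72 Y95.72
G01 X199.81 Y99.09
M5
G0 X50.67 Y94.04
M4 S795
G01 X62.14 Y113.17 F769
G01 X68.45 Y157.82
G01 X50.67 Y94.04
M5
G0 X96.64 Y131.64
M4 S795
G01 X111.86 Y131.64 F769
G01 X111.86 Y104.56
G01 X96.64 Y104.56
G01 X96.64 Y131.64
M5
G0 X80.65 Y199.76
M4 S160
G01 X197.40 Y82.98 F3788
M5
G0 X0.00 Y0.00

1 u = 1 mm; y_m = 220.27 − y.

[1] `<circle>` circle, #0000ff→engrave S160 F3788: (199.81,99.09) → (198.72,102.46) → (195.85,104.54) → (192.31,104.54) → (189.44,102.46) → (188.35,99.09) → (189.44,95.72) → (192.31,93.64) → (195.85,93.64) → (198.72,95.72) → (199.81,99.09) (closed)

[2] `<polygon>` closed polygon, #ff0000→cut S795 F769: (50.67,94.04) → (62.14,113.17) → (68.45,157.82) → (50.67,94.04) (closed)

[3] `<path>` rectangle, #ff0000→cut S795 F769: (96.64,131.64) → (111.86,131.64) → (111.86,104.56) → (96.64,104.56) → (96.64,131.64) (closed)

[4] `<polyline>` line segment, #0000ff→engrave S160 F3788: (80.65,199.76) → (197.40,82.98)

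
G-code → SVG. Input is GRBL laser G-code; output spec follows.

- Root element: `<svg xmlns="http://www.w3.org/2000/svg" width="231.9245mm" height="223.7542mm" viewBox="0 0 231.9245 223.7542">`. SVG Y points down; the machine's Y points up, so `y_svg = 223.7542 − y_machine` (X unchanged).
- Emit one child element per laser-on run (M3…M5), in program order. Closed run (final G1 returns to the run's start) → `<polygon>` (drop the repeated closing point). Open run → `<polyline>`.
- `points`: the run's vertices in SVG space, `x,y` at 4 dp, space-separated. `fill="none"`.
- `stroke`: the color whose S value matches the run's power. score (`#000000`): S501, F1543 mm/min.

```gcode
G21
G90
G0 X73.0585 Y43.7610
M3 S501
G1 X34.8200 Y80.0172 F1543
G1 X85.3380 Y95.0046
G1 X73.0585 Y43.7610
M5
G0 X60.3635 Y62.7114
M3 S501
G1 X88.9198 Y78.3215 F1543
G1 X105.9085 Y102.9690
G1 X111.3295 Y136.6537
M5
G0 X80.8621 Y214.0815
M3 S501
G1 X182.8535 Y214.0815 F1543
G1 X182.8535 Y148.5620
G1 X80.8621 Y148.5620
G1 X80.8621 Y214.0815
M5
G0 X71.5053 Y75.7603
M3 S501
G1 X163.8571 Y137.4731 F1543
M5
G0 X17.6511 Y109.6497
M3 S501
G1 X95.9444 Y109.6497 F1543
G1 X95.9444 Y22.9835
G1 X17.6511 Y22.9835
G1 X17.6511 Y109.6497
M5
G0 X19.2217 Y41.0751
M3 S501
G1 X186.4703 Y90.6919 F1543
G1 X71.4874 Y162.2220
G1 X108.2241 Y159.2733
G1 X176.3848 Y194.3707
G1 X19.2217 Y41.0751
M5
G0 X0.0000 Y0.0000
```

Machine Y-up, SVG Y-down with viewBox height 223.7542, so y_svg = 223.7542 − y_machine; X carries over. Every run uses S501, so all elements get stroke `#000000` (score).

Run 1: The run returns to its start, so emit a `<polygon>` with points (Y-flipped): 73.0585,179.9932 34.8200,143.7370 85.3380,128.7496.

Run 2: The run is open, so emit a `<polyline>` with points (Y-flipped): 60.3635,161.0428 88.9198,145.4327 105.9085,120.7852 111.3295,87.1005.

Run 3: The run returns to its start, so emit a `<polygon>` with points (Y-flipped): 80.8621,9.6727 182.8535,9.6727 182.8535,75.1922 80.8621,75.1922.

Run 4: The run is open, so emit a `<polyline>` with points (Y-flipped): 71.5053,147.9939 163.8571,86.2811.

Run 5: The run returns to its start, so emit a `<polygon>` with points (Y-flipped): 17.6511,114.1045 95.9444,114.1045 95.9444,200.7707 17.6511,200.7707.

Run 6: The run returns to its start, so emit a `<polygon>` with points (Y-flipped): 19.2217,182.6791 186.4703,133.0623 71.4874,61.5322 108.2241,64.4809 176.3848,29.3835.

<svg xmlns="http://www.w3.org/2000/svg" width="231.9245mm" height="223.7542mm" viewBox="0 0 231.9245 223.7542">
  <polygon points="73.0585,179.9932 34.8200,143.7370 85.3380,128.7496" fill="none" stroke="#000000"/>
  <polyline points="60.3635,161.0428 88.9198,145.4327 105.9085,120.7852 111.3295,87.1005" fill="none" stroke="#000000"/>
  <polygon points="80.8621,9.6727 182.8535,9.6727 182.8535,75.1922 80.8621,75.1922" fill="none" stroke="#000000"/>
  <polyline points="71.5053,147.9939 163.8571,86.2811" fill="none" stroke="#000000"/>
  <polygon points="17.6511,114.1045 95.9444,114.1045 95.9444,200.7707 17.6511,200.7707" fill="none" stroke="#000000"/>
  <polygon points="19.2217,182.6791 186.4703,133.0623 71.4874,61.5322 108.2241,64.4809 176.3848,29.3835" fill="none" stroke="#000000"/>
</svg>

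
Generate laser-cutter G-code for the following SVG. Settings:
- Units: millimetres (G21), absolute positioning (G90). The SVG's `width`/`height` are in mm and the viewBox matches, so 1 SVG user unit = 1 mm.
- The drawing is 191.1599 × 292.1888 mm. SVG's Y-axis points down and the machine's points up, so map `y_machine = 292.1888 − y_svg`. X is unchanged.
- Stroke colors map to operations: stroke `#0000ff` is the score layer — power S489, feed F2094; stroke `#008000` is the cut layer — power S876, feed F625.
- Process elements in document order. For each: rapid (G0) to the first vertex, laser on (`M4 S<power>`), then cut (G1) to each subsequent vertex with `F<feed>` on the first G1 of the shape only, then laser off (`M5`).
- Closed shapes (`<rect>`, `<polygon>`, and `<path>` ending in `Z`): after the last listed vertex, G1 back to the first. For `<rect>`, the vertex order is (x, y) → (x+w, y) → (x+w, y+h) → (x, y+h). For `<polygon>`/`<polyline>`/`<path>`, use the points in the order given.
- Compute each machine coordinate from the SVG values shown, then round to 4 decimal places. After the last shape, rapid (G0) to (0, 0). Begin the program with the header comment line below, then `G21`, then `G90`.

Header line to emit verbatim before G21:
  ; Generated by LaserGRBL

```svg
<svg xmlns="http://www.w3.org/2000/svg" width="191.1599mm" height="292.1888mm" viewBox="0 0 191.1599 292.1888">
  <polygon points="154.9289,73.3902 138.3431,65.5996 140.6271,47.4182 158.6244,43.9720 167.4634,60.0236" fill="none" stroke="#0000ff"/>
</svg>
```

; Generated by LaserGRBL
G21
G90
G0 X154.9289 Y218.7986
M4 S489
G1 X138.3431 Y226.5892 F2094
G1 X140.6271 Y244.7706
G1 X158.6244 Y248.2168
G1 X167.4634 Y232.1652
G1 X154.9289 Y218.7986
M5
G0 X0.0000 Y0.0000

Since the viewBox matches the mm dimensions, user units are millimetres directly. The only transform is the Y-flip y_m = 292.1888 − y_svg.

Shape 1 is a regular polygon drawn with `<polygon>`. Its stroke #0000ff means score at S489, F2094. After flipping Y the toolpath is (154.9289,218.7986) → (138.3431,226.5892) → (140.6271,244.7706) → (158.6244,248.2168) → (167.4634,232.1652) → (154.9289,218.7986), returning to the start.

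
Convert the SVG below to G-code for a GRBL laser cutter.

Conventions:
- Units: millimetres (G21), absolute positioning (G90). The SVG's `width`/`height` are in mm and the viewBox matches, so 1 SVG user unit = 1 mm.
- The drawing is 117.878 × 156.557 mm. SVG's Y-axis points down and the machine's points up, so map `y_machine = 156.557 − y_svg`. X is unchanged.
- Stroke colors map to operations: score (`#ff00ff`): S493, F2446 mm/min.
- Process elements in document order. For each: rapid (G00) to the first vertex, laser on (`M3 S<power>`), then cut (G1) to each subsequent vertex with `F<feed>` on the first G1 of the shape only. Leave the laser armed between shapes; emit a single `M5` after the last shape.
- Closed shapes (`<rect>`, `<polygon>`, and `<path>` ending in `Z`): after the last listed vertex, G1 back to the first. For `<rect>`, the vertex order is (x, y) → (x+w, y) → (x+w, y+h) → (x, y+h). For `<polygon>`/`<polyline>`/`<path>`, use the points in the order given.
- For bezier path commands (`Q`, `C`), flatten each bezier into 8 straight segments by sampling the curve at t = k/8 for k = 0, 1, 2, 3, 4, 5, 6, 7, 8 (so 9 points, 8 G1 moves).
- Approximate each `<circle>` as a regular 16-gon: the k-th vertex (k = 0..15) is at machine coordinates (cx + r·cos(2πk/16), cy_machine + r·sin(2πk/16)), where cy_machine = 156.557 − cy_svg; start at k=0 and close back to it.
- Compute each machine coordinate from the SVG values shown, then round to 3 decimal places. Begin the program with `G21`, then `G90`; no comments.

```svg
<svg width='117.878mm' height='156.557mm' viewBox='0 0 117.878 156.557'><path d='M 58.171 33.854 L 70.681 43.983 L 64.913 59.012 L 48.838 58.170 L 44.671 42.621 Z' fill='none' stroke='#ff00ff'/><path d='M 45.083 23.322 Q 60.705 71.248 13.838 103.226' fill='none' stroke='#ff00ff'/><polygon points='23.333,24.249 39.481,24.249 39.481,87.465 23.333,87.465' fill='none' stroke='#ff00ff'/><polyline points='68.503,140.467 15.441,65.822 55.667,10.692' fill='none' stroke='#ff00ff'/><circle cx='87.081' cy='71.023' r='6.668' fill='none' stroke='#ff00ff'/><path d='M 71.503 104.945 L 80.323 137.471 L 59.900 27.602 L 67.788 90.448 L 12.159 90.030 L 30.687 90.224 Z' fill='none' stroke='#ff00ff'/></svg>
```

G21
G90
G00 X58.171 Y122.703
M3 S493
G1 X70.681 Y112.574 F2446
G1 X64.913 Y97.545
G1 X48.838 Y98.387
G1 X44.671 Y113.936
G1 X58.171 Y122.703
G00 X45.083 Y133.235
M3 S493
G1 X48.012 Y121.503 F2446
G1 X48.988 Y110.269
G1 X48.012 Y99.533
G1 X45.083 Y89.296
G1 X40.201 Y79.557
G1 X33.366 Y70.317
G1 X24.578 Y61.575
G1 X13.838 Y53.331
G00 X23.333 Y132.308
M3 S493
G1 X39.481 Y132.308 F2446
G1 X39.481 Y69.092
G1 X23.333 Y69.092
G1 X23.333 Y132.308
G00 X68.503 Y16.090
M3 S493
G1 X15.441 Y90.735 F2446
G1 X55.667 Y145.865
G00 X93.749 Y85.534
M3 S493
G1 X93.241 Y88.086 F2446
G1 X91.796 Y90.249
G1 X89.633 Y91.694
G1 X87.081 Y92.202
G1 X84.529 Y91.694
G1 X82.366 Y90.249
G1 X80.921 Y88.086
G1 X80.413 Y85.534
G1 X80.921 Y82.982
G1 X82.366 Y80.819
G1 X84.529 Y79.374
G1 X87.081 Y78.866
G1 X89.633 Y79.374
G1 X91.796 Y80.819
G1 X93.241 Y82.982
G1 X93.749 Y85.534
G00 X71.503 Y51.612
M3 S493
G1 X80.323 Y19.086 F2446
G1 X59.900 Y128.955
G1 X67.788 Y66.109
G1 X12.159 Y66.527
G1 X30.687 Y66.333
G1 X71.503 Y51.612
M5

1 u = 1 mm; y_m = 156.557 − y.

[1] `<path>` regular polygon, #ff00ff→score S493 F2446: (58.171,122.703) → (70.681,112.574) → (64.913,97.545) → (48.838,98.387) → (44.671,113.936) → (58.171,122.703) (closed)

[2] `<path>` quadratic bezier, #ff00ff→score S493 F2446: (45.083,133.235) → (48.012,121.503) → (48.988,110.269) → (48.012,99.533) → (45.083,89.296) → (40.201,79.557) → (33.366,70.317) → (24.578,61.575) → (13.838,53.331)

[3] `<polygon>` rectangle, #ff00ff→score S493 F2446: (23.333,132.308) → (39.481,132.308) → (39.481,69.092) → (23.333,69.092) → (23.333,132.308) (closed)

[4] `<polyline>` open polyline, #ff00ff→score S493 F2446: (68.503,16.090) → (15.441,90.735) → (55.667,145.865)

[5] `<circle>` circle, #ff00ff→score S493 F2446: (93.749,85.534) → (93.241,88.086) → (91.796,90.249) → (89.633,91.694) → (87.081,92.202) → (84.529,91.694) → (82.366,90.249) → (80.921,88.086) → (80.413,85.534) → (80.921,82.982) → (82.366,80.819) → (84.529,79.374) → (87.081,78.866) → (89.633,79.374) → (91.796,80.819) → (93.241,82.982) → (93.749,85.534) (closed)

[6] `<path>` closed polygon, #ff00ff→score S493 F2446: (71.503,51.612) → (80.323,19.086) → (59.900,128.955) → (67.788,66.109) → (12.159,66.527) → (30.687,66.333) → (71.503,51.612) (closed)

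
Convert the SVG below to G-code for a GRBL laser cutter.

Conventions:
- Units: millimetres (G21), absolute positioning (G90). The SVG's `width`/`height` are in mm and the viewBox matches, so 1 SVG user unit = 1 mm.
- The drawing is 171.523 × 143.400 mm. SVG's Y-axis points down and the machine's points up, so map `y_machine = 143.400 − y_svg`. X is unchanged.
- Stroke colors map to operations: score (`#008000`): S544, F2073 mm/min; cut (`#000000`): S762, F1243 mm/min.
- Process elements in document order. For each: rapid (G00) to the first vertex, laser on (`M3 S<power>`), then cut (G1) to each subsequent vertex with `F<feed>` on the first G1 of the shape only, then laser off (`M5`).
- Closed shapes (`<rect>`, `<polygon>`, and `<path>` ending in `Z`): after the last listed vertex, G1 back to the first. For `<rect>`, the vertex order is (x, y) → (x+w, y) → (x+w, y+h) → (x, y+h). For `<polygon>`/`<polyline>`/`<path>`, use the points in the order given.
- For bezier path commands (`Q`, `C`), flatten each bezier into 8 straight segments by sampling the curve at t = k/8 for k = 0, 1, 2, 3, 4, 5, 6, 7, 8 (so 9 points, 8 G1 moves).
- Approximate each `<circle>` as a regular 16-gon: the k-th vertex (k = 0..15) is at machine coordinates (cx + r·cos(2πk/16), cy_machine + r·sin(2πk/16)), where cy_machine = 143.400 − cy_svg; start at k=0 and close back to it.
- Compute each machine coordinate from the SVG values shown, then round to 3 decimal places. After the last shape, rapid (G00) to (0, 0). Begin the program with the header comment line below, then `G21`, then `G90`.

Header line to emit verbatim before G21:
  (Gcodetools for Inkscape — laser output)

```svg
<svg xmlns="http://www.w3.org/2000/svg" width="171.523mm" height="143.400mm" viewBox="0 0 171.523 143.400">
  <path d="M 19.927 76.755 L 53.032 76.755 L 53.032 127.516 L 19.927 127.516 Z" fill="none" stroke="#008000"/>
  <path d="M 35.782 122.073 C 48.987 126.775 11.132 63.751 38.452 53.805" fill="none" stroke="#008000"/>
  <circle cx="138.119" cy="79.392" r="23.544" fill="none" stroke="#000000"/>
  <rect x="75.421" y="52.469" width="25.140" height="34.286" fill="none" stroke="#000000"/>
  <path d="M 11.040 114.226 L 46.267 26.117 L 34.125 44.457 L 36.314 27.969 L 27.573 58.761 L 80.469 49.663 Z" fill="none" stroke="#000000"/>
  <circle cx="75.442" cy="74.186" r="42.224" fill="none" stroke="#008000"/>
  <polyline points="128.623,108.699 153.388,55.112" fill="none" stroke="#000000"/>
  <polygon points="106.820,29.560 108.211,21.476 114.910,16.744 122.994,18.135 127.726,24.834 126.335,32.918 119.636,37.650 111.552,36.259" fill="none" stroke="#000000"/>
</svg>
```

1 u = 1 mm; y_m = 143.400 − y.

[1] `<path>` rectangle, #008000→score S544 F2073: (19.927,66.645) → (53.032,66.645) → (53.032,15.884) → (19.927,15.884) → (19.927,66.645) (closed)

[2] `<path>` cubic bezier, #008000→score S544 F2073: (35.782,21.327) → (38.567,22.502) → (37.928,28.612) → (35.226,38.239) → (31.824,49.968) → (29.083,62.384) → (28.366,74.071) → (31.035,83.613) → (38.452,89.595)

[3] `<circle>` circle, #000000→cut S762 F1243: (161.663,64.008) → (159.871,73.018) → (154.767,80.656) → (147.129,85.760) → (138.119,87.552) → (129.109,85.760) → (121.471,80.656) → (116.367,73.018) → (114.575,64.008) → (116.367,54.998) → (121.471,47.360) → (129.109,42.256) → (138.119,40.464) → (147.129,42.256) → (154.767,47.360) → (159.871,54.998) → (161.663,64.008) (closed)

[4] `<rect>` rectangle, #000000→cut S762 F1243: (75.421,90.931) → (100.561,90.931) → (100.561,56.645) → (75.421,56.645) → (75.421,90.931) (closed)

[5] `<path>` closed polygon, #000000→cut S762 F1243: (11.040,29.174) → (46.267,117.283) → (34.125,98.943) → (36.314,115.431) → (27.573,84.639) → (80.469,93.737) → (11.040,29.174) (closed)

[6] `<circle>` circle, #008000→score S544 F2073: (117.666,69.214) → (114.452,85.372) → (105.299,99.071) → (91.600,108.224) → (75.442,111.438) → (59.284,108.224) → (45.585,99.071) → (36.432,85.372) → (33.218,69.214) → (36.432,53.056) → (45.585,39.357) → (59.284,30.204) → (75.442,26.990) → (91.600,30.204) → (105.299,39.357) → (114.452,53.056) → (117.666,69.214) (closed)

[7] `<polyline>` line segment, #000000→cut S762 F1243: (128.623,34.701) → (153.388,88.288)

[8] `<polygon>` regular polygon, #000000→cut S762 F1243: (106.820,113.840) → (108.211,121.924) → (114.910,126.656) → (122.994,125.265) → (127.726,118.566) → (126.335,110.482) → (119.636,105.750) → (111.552,107.141) → (106.820,113.840) (closed)

(Gcodetools for Inkscape — laser output)
G21
G90
G00 X19.927 Y66.645
M3 S544
G1 X53.032 Y66.645 F2073
G1 X53.032 Y15.884
G1 X19.927 Y15.884
G1 X19.927 Y66.645
M5
G00 X35.782 Y21.327
M3 S544
G1 X38.567 Y22.502 F2073
G1 X37.928 Y28.612
G1 X35.226 Y38.239
G1 X31.824 Y49.968
G1 X29.083 Y62.384
G1 X28.366 Y74.071
G1 X31.035 Y83.613
G1 X38.452 Y89.595
M5
G00 X161.663 Y64.008
M3 S762
G1 X159.871 Y73.018 F1243
G1 X154.767 Y80.656
G1 X147.129 Y85.760
G1 X138.119 Y87.552
G1 X129.109 Y85.760
G1 X121.471 Y80.656
G1 X116.367 Y73.018
G1 X114.575 Y64.008
G1 X116.367 Y54.998
G1 X121.471 Y47.360
G1 X129.109 Y42.256
G1 X138.119 Y40.464
G1 X147.129 Y42.256
G1 X154.767 Y47.360
G1 X159.871 Y54.998
G1 X161.663 Y64.008
M5
G00 X75.421 Y90.931
M3 S762
G1 X100.561 Y90.931 F1243
G1 X100.561 Y56.645
G1 X75.421 Y56.645
G1 X75.421 Y90.931
M5
G00 X11.040 Y29.174
M3 S762
G1 X46.267 Y117.283 F1243
G1 X34.125 Y98.943
G1 X36.314 Y115.431
G1 X27.573 Y84.639
G1 X80.469 Y93.737
G1 X11.040 Y29.174
M5
G00 X117.666 Y69.214
M3 S544
G1 X114.452 Y85.372 F2073
G1 X105.299 Y99.071
G1 X91.600 Y108.224
G1 X75.442 Y111.438
G1 X59.284 Y108.224
G1 X45.585 Y99.071
G1 X36.432 Y85.372
G1 X33.218 Y69.214
G1 X36.432 Y53.056
G1 X45.585 Y39.357
G1 X59.284 Y30.204
G1 X75.442 Y26.990
G1 X91.600 Y30.204
G1 X105.299 Y39.357
G1 X114.452 Y53.056
G1 X117.666 Y69.214
M5
G00 X128.623 Y34.701
M3 S762
G1 X153.388 Y88.288 F1243
M5
G00 X106.820 Y113.840
M3 S762
G1 X108.211 Y121.924 F1243
G1 X114.910 Y126.656
G1 X122.994 Y125.265
G1 X127.726 Y118.566
G1 X126.335 Y110.482
G1 X119.636 Y105.750
G1 X111.552 Y107.141
G1 X106.820 Y113.840
M5
G00 X0.000 Y0.000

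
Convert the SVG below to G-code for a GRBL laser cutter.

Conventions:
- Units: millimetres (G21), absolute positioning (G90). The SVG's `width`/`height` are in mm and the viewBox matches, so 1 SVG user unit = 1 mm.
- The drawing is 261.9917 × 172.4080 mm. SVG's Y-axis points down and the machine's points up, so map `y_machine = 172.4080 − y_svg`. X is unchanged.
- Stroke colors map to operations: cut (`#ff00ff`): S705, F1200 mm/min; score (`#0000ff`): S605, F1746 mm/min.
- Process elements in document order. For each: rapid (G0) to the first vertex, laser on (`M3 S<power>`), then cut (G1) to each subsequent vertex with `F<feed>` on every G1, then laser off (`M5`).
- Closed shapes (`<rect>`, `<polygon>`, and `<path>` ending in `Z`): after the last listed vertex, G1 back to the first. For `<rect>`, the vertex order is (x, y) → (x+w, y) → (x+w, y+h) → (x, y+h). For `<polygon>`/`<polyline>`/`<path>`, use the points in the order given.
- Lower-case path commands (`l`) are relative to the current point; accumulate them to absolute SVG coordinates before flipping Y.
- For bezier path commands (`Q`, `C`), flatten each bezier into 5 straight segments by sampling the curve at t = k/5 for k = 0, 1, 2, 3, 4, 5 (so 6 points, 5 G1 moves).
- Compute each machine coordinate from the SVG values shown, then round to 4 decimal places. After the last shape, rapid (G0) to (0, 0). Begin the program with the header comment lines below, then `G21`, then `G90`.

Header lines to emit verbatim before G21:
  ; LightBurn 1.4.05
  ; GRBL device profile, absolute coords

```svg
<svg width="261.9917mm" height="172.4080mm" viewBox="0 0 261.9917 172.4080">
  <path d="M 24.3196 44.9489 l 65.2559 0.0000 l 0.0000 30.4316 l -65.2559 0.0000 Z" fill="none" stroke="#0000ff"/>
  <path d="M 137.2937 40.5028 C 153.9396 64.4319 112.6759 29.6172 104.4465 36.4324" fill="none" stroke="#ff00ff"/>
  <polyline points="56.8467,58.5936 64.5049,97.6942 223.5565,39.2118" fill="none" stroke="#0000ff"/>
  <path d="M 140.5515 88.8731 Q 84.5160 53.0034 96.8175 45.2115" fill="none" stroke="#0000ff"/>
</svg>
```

Since the viewBox matches the mm dimensions, user units are millimetres directly. The only transform is the Y-flip y_m = 172.4080 − y_svg.

Shape 1 is a rectangle drawn with `<path>`. Its stroke #0000ff means score at S605, F1746. After flipping Y the toolpath is (24.3196,127.4591) → (89.5755,127.4591) → (89.5755,97.0275) → (24.3196,97.0275) → (24.3196,127.4591), returning to the start.

Shape 2 is a cubic bezier drawn with `<path>`. Its stroke #ff00ff means cut at S705, F1200. After flipping Y the toolpath is (137.2937,131.9052) → (141.0596,123.7940) → (135.2926,124.9634) → (124.3578,130.5954) → (112.6207,135.8721) → (104.4465,135.9756).

Shape 3 is a open polyline drawn with `<polyline>`. Its stroke #0000ff means score at S605, F1746. After flipping Y the toolpath is (56.8467,113.8144) → (64.5049,74.7138) → (223.5565,133.1962).

Shape 4 is a quadratic bezier drawn with `<path>`. Its stroke #0000ff means score at S605, F1746. After flipping Y the toolpath is (140.5515,83.5349) → (120.8708,96.7597) → (106.6570,107.7382) → (97.9102,116.4705) → (94.6304,122.9566) → (96.8175,127.1965).

; LightBurn 1.4.05
; GRBL device profile, absolute coords
G21
G90
G0 X24.3196 Y127.4591
M3 S605
G1 X89.5755 Y127.4591 F1746
G1 X89.5755 Y97.0275 F1746
G1 X24.3196 Y97.0275 F1746
G1 X24.3196 Y127.4591 F1746
M5
G0 X137.2937 Y131.9052
M3 S705
G1 X141.0596 Y123.7940 F1200
G1 X135.2926 Y124.9634 F1200
G1 X124.3578 Y130.5954 F1200
G1 X112.6207 Y135.8721 F1200
G1 X104.4465 Y135.9756 F1200
M5
G0 X56.8467 Y113.8144
M3 S605
G1 X64.5049 Y74.7138 F1746
G1 X223.5565 Y133.1962 F1746
M5
G0 X140.5515 Y83.5349
M3 S605
G1 X120.8708 Y96.7597 F1746
G1 X106.6570 Y107.7382 F1746
G1 X97.9102 Y116.4705 F1746
G1 X94.6304 Y122.9566 F1746
G1 X96.8175 Y127.1965 F1746
M5
G0 X0.0000 Y0.0000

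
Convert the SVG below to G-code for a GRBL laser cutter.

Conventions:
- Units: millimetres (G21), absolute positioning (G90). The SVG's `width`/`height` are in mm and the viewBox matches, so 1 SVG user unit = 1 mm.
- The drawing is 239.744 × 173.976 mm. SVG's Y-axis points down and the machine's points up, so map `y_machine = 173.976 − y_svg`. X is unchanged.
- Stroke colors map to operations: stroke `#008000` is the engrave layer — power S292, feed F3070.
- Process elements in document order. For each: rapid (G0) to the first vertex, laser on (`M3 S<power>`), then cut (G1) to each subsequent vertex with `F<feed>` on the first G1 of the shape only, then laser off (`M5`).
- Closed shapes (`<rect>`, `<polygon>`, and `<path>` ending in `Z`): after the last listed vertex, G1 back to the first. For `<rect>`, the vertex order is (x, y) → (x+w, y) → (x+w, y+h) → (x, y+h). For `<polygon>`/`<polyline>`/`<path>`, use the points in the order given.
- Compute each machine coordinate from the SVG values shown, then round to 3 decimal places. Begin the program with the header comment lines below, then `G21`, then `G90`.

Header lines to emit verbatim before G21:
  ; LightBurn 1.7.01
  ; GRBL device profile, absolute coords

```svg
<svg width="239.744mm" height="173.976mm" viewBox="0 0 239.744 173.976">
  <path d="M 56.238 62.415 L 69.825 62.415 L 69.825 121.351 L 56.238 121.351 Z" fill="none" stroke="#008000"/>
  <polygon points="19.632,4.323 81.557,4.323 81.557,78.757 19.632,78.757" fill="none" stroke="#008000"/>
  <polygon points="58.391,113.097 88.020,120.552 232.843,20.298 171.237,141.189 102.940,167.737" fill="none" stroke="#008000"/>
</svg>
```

; LightBurn 1.7.01
; GRBL device profile, absolute coords
G21
G90
G0 X56.238 Y111.561
M3 S292
G1 X69.825 Y111.561 F3070
G1 X69.825 Y52.625
G1 X56.238 Y52.625
G1 X56.238 Y111.561
M5
G0 X19.632 Y169.653
M3 S292
G1 X81.557 Y169.653 F3070
G1 X81.557 Y95.219
G1 X19.632 Y95.219
G1 X19.632 Y169.653
M5
G0 X58.391 Y60.879
M3 S292
G1 X88.020 Y53.424 F3070
G1 X232.843 Y153.678
G1 X171.237 Y32.787
G1 X102.940 Y6.239
G1 X58.391 Y60.879
M5

1 u = 1 mm; y_m = 173.976 − y.

[1] `<path>` rectangle, #008000→engrave S292 F3070: (56.238,111.561) → (69.825,111.561) → (69.825,52.625) → (56.238,52.625) → (56.238,111.561) (closed)

[2] `<polygon>` rectangle, #008000→engrave S292 F3070: (19.632,169.653) → (81.557,169.653) → (81.557,95.219) → (19.632,95.219) → (19.632,169.653) (closed)

[3] `<polygon>` closed polygon, #008000→engrave S292 F3070: (58.391,60.879) → (88.020,53.424) → (232.843,153.678) → (171.237,32.787) → (102.940,6.239) → (58.391,60.879) (closed)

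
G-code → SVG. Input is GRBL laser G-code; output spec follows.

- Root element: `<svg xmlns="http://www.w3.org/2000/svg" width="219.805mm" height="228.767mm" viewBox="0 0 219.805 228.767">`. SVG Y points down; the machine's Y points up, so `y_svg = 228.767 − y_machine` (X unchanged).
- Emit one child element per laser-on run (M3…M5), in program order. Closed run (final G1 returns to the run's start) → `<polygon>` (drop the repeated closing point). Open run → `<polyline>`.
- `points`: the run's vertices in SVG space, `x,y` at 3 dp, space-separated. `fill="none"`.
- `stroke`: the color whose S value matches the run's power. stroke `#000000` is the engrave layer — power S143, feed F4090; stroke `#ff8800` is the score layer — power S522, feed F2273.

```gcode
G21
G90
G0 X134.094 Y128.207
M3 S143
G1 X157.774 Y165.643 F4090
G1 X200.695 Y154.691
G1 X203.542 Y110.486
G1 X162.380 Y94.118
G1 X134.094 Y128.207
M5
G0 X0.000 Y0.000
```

<svg xmlns="http://www.w3.org/2000/svg" width="219.805mm" height="228.767mm" viewBox="0 0 219.805 228.767">
  <polygon points="134.094,100.560 157.774,63.124 200.695,74.076 203.542,118.281 162.380,134.649" fill="none" stroke="#000000"/>
</svg>

y_svg = 228.767 − y_m. Every run uses S143, so all elements get stroke `#000000` (engrave).

[1] closed run; points: 134.094,100.560 157.774,63.124 200.695,74.076 203.542,118.281 162.380,134.649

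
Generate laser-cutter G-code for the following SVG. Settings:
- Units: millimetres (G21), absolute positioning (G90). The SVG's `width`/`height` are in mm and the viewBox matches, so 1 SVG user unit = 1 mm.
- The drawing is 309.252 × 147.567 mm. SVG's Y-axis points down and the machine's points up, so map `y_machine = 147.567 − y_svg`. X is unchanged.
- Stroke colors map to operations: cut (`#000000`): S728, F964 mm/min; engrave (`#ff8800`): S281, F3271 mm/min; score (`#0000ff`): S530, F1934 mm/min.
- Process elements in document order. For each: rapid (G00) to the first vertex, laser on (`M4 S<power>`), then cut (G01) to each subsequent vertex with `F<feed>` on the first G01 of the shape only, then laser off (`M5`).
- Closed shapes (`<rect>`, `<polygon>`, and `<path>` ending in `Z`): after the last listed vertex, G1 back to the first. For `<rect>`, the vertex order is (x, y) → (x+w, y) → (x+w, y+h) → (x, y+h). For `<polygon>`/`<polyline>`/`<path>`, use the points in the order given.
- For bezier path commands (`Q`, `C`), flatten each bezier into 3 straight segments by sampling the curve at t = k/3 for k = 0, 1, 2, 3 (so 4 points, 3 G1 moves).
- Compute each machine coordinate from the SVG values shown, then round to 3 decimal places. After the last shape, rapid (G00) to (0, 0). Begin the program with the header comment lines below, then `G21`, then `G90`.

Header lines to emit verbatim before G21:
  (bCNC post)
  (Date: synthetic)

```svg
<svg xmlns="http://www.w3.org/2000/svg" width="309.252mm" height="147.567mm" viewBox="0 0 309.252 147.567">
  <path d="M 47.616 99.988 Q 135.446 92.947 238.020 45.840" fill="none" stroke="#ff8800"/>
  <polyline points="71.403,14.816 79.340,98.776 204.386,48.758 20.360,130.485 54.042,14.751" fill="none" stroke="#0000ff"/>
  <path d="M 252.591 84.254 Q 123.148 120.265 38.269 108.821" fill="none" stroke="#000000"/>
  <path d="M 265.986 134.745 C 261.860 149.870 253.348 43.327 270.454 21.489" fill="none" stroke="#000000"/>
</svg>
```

(bCNC post)
(Date: synthetic)
G21
G90
G00 X47.616 Y47.579
M4 S281
G01 X107.808 Y56.725 F3271
G01 X171.276 Y74.774
G01 X238.020 Y101.727
M5
G00 X71.403 Y132.751
M4 S530
G01 X79.340 Y48.791 F1934
G01 X204.386 Y98.809
G01 X20.360 Y17.082
G01 X54.042 Y132.816
M5
G00 X252.591 Y63.313
M4 S728
G01 X171.247 Y44.578 F964
G01 X99.807 Y36.389
G01 X38.269 Y38.746
M5
G00 X265.986 Y12.822
M4 S728
G01 X261.509 Y30.610 F964
G01 X260.776 Y83.648
G01 X270.454 Y126.078
M5
G00 X0.000 Y0.000

Since the viewBox matches the mm dimensions, user units are millimetres directly. The only transform is the Y-flip y_m = 147.567 − y_svg.

Shape 1 is a quadratic bezier drawn with `<path>`. Its stroke #ff8800 means engrave at S281, F3271. After flipping Y the toolpath is (47.616,47.579) → (107.808,56.725) → (171.276,74.774) → (238.020,101.727).

Shape 2 is a open polyline drawn with `<polyline>`. Its stroke #0000ff means score at S530, F1934. After flipping Y the toolpath is (71.403,132.751) → (79.340,48.791) → (204.386,98.809) → (20.360,17.082) → (54.042,132.816).

Shape 3 is a quadratic bezier drawn with `<path>`. Its stroke #000000 means cut at S728, F964. After flipping Y the toolpath is (252.591,63.313) → (171.247,44.578) → (99.807,36.389) → (38.269,38.746).

Shape 4 is a cubic bezier drawn with `<path>`. Its stroke #000000 means cut at S728, F964. After flipping Y the toolpath is (265.986,12.822) → (261.509,30.610) → (260.776,83.648) → (270.454,126.078).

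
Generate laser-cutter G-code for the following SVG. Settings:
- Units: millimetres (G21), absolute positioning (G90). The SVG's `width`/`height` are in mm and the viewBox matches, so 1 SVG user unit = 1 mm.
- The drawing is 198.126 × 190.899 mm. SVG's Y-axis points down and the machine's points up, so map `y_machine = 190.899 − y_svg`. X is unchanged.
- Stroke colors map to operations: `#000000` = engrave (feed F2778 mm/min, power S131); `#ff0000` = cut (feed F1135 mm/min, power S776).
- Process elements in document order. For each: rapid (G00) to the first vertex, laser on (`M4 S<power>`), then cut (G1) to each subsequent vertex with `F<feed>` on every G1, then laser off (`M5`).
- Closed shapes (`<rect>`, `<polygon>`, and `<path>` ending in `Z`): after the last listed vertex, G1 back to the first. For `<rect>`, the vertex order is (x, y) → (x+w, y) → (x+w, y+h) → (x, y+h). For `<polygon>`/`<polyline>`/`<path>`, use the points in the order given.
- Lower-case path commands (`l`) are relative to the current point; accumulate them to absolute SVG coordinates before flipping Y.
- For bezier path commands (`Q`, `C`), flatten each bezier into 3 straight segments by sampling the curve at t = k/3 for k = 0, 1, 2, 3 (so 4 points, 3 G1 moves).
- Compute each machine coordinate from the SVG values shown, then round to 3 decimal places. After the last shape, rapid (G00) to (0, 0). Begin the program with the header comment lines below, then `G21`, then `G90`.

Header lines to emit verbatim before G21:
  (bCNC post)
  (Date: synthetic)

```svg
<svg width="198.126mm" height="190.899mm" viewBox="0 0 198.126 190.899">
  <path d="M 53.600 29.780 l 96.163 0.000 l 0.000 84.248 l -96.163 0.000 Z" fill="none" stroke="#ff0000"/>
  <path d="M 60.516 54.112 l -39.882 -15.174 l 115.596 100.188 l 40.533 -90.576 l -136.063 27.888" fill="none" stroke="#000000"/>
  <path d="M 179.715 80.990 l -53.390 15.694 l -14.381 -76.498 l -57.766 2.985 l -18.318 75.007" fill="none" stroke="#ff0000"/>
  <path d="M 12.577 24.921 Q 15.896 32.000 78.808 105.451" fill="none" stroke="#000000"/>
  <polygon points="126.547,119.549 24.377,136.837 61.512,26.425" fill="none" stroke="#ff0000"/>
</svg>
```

Since the viewBox matches the mm dimensions, user units are millimetres directly. The only transform is the Y-flip y_m = 190.899 − y_svg.

Shape 1 is a rectangle drawn with `<path>`. Its stroke #ff0000 means cut at S776, F1135. After flipping Y the toolpath is (53.600,161.119) → (149.763,161.119) → (149.763,76.871) → (53.600,76.871) → (53.600,161.119), returning to the start.

Shape 2 is a open polyline drawn with `<path>`. Its stroke #000000 means engrave at S131, F2778. After flipping Y the toolpath is (60.516,136.787) → (20.634,151.961) → (136.230,51.773) → (176.763,142.349) → (40.700,114.461).

Shape 3 is a open polyline drawn with `<path>`. Its stroke #ff0000 means cut at S776, F1135. After flipping Y the toolpath is (179.715,109.909) → (126.325,94.215) → (111.944,170.713) → (54.178,167.728) → (35.860,92.721).

Shape 4 is a quadratic bezier drawn with `<path>`. Its stroke #000000 means engrave at S131, F2778. After flipping Y the toolpath is (12.577,165.978) → (21.411,153.884) → (43.488,127.041) → (78.808,85.448).

Shape 5 is a closed polygon drawn with `<polygon>`. Its stroke #ff0000 means cut at S776, F1135. After flipping Y the toolpath is (126.547,71.350) → (24.377,54.062) → (61.512,164.474) → (126.547,71.350), returning to the start.

(bCNC post)
(Date: synthetic)
G21
G90
G00 X53.600 Y161.119
M4 S776
G1 X149.763 Y161.119 F1135
G1 X149.763 Y76.871 F1135
G1 X53.600 Y76.871 F1135
G1 X53.600 Y161.119 F1135
M5
G00 X60.516 Y136.787
M4 S131
G1 X20.634 Y151.961 F2778
G1 X136.230 Y51.773 F2778
G1 X176.763 Y142.349 F2778
G1 X40.700 Y114.461 F2778
M5
G00 X179.715 Y109.909
M4 S776
G1 X126.325 Y94.215 F1135
G1 X111.944 Y170.713 F1135
G1 X54.178 Y167.728 F1135
G1 X35.860 Y92.721 F1135
M5
G00 X12.577 Y165.978
M4 S131
G1 X21.411 Y153.884 F2778
G1 X43.488 Y127.041 F2778
G1 X78.808 Y85.448 F2778
M5
G00 X126.547 Y71.350
M4 S776
G1 X24.377 Y54.062 F1135
G1 X61.512 Y164.474 F1135
G1 X126.547 Y71.350 F1135
M5
G00 X0.000 Y0.000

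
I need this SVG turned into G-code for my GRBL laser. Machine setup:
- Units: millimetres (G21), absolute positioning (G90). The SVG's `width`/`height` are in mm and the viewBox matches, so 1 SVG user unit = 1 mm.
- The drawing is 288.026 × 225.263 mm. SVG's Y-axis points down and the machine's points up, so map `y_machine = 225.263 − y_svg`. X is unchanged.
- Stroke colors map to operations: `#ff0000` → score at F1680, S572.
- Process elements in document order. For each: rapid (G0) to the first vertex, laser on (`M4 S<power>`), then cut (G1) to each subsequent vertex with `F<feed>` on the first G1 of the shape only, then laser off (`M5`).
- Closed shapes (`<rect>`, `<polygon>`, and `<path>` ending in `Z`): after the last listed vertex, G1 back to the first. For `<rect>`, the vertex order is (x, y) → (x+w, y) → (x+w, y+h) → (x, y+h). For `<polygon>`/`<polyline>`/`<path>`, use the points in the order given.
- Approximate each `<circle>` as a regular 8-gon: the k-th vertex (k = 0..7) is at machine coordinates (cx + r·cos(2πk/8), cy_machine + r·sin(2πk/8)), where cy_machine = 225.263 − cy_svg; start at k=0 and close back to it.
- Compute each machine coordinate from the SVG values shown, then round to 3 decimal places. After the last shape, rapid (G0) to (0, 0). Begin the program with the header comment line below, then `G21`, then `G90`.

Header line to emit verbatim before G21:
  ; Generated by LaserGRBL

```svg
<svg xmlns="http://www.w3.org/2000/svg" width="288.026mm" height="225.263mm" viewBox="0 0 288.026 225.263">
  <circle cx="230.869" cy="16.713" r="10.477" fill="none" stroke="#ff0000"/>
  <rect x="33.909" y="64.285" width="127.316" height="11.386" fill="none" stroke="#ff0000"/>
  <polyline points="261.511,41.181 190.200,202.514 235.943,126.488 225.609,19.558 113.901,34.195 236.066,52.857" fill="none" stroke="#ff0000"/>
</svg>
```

viewBox `0 0 288.026 225.263` with mm width/height → 1 unit = 1 mm. Flip: y_m = 225.263 − y_svg.

**Shape 1** — `<circle>` circle, stroke `#ff0000` → score (S572, F1680). Machine vertices: (241.346,208.550) → (238.277,215.958) → (230.869,219.027) → (223.461,215.958) → (220.392,208.550) → (223.461,201.142) → (230.869,198.073) → (238.277,201.142) → (241.346,208.550). Closed: final G1 returns to the first vertex.

**Shape 2** — `<rect>` rectangle, stroke `#ff0000` → score (S572, F1680). Machine vertices: (33.909,160.978) → (161.225,160.978) → (161.225,149.592) → (33.909,149.592) → (33.909,160.978). Closed: final G1 returns to the first vertex.

**Shape 3** — `<polyline>` open polyline, stroke `#ff0000` → score (S572, F1680). Machine vertices: (261.511,184.082) → (190.200,22.749) → (235.943,98.775) → (225.609,205.705) → (113.901,191.068) → (236.066,172.406). Open path.

; Generated by LaserGRBL
G21
G90
G0 X241.346 Y208.550
M4 S572
G1 X238.277 Y215.958 F1680
G1 X230.869 Y219.027
G1 X223.461 Y215.958
G1 X220.392 Y208.550
G1 X223.461 Y201.142
G1 X230.869 Y198.073
G1 X238.277 Y201.142
G1 X241.346 Y208.550
M5
G0 X33.909 Y160.978
M4 S572
G1 X161.225 Y160.978 F1680
G1 X161.225 Y149.592
G1 X33.909 Y149.592
G1 X33.909 Y160.978
M5
G0 X261.511 Y184.082
M4 S572
G1 X190.200 Y22.749 F1680
G1 X235.943 Y98.775
G1 X225.609 Y205.705
G1 X113.901 Y191.068
G1 X236.066 Y172.406
M5
G0 X0.000 Y0.000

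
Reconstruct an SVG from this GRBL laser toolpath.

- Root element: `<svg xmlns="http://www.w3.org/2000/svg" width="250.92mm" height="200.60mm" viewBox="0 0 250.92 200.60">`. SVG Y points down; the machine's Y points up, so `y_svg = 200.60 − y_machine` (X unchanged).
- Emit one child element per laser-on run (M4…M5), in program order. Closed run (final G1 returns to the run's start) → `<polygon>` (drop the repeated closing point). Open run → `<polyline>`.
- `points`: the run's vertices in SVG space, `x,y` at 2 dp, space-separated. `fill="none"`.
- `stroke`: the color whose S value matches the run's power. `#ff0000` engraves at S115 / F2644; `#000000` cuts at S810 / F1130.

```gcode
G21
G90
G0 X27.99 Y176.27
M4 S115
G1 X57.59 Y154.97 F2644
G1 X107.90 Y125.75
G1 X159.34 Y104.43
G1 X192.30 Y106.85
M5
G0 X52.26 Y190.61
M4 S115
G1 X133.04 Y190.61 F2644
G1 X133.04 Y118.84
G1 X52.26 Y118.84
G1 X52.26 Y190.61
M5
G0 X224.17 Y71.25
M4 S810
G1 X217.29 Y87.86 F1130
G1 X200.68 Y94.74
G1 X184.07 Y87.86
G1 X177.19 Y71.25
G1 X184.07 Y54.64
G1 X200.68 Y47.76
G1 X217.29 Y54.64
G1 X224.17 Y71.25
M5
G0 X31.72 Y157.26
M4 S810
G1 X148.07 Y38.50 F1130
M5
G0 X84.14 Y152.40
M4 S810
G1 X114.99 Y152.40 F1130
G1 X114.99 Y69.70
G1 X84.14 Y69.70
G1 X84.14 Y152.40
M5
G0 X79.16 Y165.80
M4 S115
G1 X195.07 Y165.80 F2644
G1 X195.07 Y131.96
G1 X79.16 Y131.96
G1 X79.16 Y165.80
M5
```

y_svg = 200.60 − y_m.

[1] S115→`#ff0000` (engrave); open run; points: 27.99,24.33 57.59,45.63 107.90,74.85 159.34,96.17 192.30,93.75

[2] S115→`#ff0000` (engrave); closed run; points: 52.26,9.99 133.04,9.99 133.04,81.76 52.26,81.76

[3] S810→`#000000` (cut); closed run; points: 224.17,129.35 217.29,112.74 200.68,105.86 184.07,112.74 177.19,129.35 184.07,145.96 200.68,152.84 217.29,145.96

[4] S810→`#000000` (cut); open run; points: 31.72,43.34 148.07,162.10

[5] S810→`#000000` (cut); closed run; points: 84.14,48.20 114.99,48.20 114.99,130.90 84.14,130.90

[6] S115→`#ff0000` (engrave); closed run; points: 79.16,34.80 195.07,34.80 195.07,68.64 79.16,68.64

<svg xmlns="http://www.w3.org/2000/svg" width="250.92mm" height="200.60mm" viewBox="0 0 250.92 200.60">
  <polyline points="27.99,24.33 57.59,45.63 107.90,74.85 159.34,96.17 192.30,93.75" fill="none" stroke="#ff0000"/>
  <polygon points="52.26,9.99 133.04,9.99 133.04,81.76 52.26,81.76" fill="none" stroke="#ff0000"/>
  <polygon points="224.17,129.35 217.29,112.74 200.68,105.86 184.07,112.74 177.19,129.35 184.07,145.96 200.68,152.84 217.29,145.96" fill="none" stroke="#000000"/>
  <polyline points="31.72,43.34 148.07,162.10" fill="none" stroke="#000000"/>
  <polygon points="84.14,48.20 114.99,48.20 114.99,130.90 84.14,130.90" fill="none" stroke="#000000"/>
  <polygon points="79.16,34.80 195.07,34.80 195.07,68.64 79.16,68.64" fill="none" stroke="#ff0000"/>
</svg>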